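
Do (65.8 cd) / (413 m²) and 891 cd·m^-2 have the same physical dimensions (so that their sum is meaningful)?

Yes

Reduce each to base SI dimensions:
  (65.8 cd) / (413 m²):  [cd] / [m²] = m⁻²·cd
  891 cd·m^-2:  cd·m⁻² = m⁻²·cd
Both are m⁻²·cd, so they have the same dimensions and can be added.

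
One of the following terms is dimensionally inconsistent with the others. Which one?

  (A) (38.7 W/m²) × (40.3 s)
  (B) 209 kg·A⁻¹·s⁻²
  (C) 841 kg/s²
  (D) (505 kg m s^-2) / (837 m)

(B)

Expand each in SI base units:
  (A) [kg·s⁻³] · [s] = kg·s⁻²
  (B) kg·s⁻²·A⁻¹
  (C) kg·s⁻²
  (D) [kg·m·s⁻²] / [m] = kg·s⁻²
All reduce to kg·s⁻² except (B), which is kg·s⁻²·A⁻¹.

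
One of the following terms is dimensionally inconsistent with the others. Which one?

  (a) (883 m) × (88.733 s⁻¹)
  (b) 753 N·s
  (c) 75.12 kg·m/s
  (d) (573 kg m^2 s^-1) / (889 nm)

Work out the base dimensions of each:
  (a) [m] · [s⁻¹] = m·s⁻¹
  (b) N·s = kg·m·s⁻²·s = kg·m·s⁻¹
  (c) kg·m·s⁻¹
  (d) [kg·m²·s⁻¹] / [m] = kg·m·s⁻¹
All reduce to kg·m·s⁻¹ except (a), which is m·s⁻¹.

(a)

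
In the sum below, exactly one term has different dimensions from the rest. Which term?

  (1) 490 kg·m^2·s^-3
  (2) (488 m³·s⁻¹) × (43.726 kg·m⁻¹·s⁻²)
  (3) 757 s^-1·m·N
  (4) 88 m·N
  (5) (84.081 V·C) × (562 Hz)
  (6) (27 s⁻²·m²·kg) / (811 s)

Reduce each to base SI dimensions:
  (1) kg·m²·s⁻³
  (2) [m³·s⁻¹] · [kg·m⁻¹·s⁻²] = kg·m²·s⁻³
  (3) N·m·s⁻¹ = kg·m·s⁻²·m·s⁻¹ = kg·m²·s⁻³
  (4) N·m = kg·m·s⁻²·m = kg·m²·s⁻²
  (5) [kg·m²·s⁻²] · [s⁻¹] = kg·m²·s⁻³
  (6) [kg·m²·s⁻²] / [s] = kg·m²·s⁻³
All reduce to kg·m²·s⁻³ except (4), which is kg·m²·s⁻².

(4)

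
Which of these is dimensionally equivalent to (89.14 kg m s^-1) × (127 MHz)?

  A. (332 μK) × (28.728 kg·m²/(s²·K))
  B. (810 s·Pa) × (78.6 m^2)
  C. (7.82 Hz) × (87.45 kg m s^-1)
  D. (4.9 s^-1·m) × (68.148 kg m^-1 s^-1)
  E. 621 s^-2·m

C.

Reference: [kg·m·s⁻¹] · [s⁻¹] = kg·m·s⁻².
Each option:
  A. [K] · [kg·m²·s⁻²·K⁻¹] = kg·m²·s⁻²
  B. [kg·m⁻¹·s⁻¹] · [m²] = kg·m·s⁻¹
  C. [s⁻¹] · [kg·m·s⁻¹] = kg·m·s⁻²  ← same
  D. [m·s⁻¹] · [kg·m⁻¹·s⁻¹] = kg·s⁻²
  E. m·s⁻²
Only C. matches kg·m·s⁻².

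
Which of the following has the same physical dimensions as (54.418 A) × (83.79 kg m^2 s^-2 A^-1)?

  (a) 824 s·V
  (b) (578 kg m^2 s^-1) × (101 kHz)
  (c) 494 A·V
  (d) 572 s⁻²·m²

Reference: [A] · [kg·m²·s⁻²·A⁻¹] = kg·m²·s⁻².
Each option:
  (a) V·s = J·C⁻¹·s = kg·m²·s⁻²·A⁻¹
  (b) [kg·m²·s⁻¹] · [s⁻¹] = kg·m²·s⁻²  ← same
  (c) V·A = J·C⁻¹·A = kg·m²·s⁻³
  (d) m²·s⁻²
Only (b) matches kg·m²·s⁻².

(b)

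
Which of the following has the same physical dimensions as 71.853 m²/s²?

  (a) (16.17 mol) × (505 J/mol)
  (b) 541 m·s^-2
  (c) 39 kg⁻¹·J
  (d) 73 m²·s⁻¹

(c)

Reference: m²·s⁻².
Each option:
  (a) [mol] · [kg·m²·s⁻²·mol⁻¹] = kg·m²·s⁻²
  (b) m·s⁻²
  (c) J·kg⁻¹ = N·m·kg⁻¹ = m²·s⁻²  ← same
  (d) m²·s⁻¹
Only (c) matches m²·s⁻².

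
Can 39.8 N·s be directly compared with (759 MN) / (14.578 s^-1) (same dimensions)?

Reduce each to base SI dimensions:
  39.8 N·s:  N·s = kg·m·s⁻²·s = kg·m·s⁻¹
  (759 MN) / (14.578 s^-1):  [kg·m·s⁻²] / [s⁻¹] = kg·m·s⁻¹
Both are kg·m·s⁻¹, so they have the same dimensions and can be added.

Yes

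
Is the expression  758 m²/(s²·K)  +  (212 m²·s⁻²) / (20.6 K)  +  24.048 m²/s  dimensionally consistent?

No

Reduce each to base SI dimensions:
  758 m²/(s²·K):  m²·s⁻²·K⁻¹
  (212 m²·s⁻²) / (20.6 K):  [m²·s⁻²] / [K] = m²·s⁻²·K⁻¹
  24.048 m²/s:  m²·s⁻¹
The terms do not share a single dimension (m²·s⁻²·K⁻¹ vs m²·s⁻¹).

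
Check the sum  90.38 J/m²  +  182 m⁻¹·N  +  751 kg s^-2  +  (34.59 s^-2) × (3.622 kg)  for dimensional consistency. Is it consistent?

In SI base units:
  90.38 J/m²:  J·m⁻² = N·m·m⁻² = kg·s⁻²
  182 m⁻¹·N:  N·m⁻¹ = kg·m·s⁻²·m⁻¹ = kg·s⁻²
  751 kg s^-2:  kg·s⁻²
  (34.59 s^-2) × (3.622 kg):  [s⁻²] · [kg] = kg·s⁻²
Every term reduces to kg·s⁻².

Yes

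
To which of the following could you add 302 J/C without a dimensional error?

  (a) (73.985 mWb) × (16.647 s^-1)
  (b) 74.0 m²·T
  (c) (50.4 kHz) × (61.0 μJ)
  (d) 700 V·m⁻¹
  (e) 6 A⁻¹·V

(a)

Reference: J·C⁻¹ = N·m·(s·A)⁻¹ = kg·m²·s⁻³·A⁻¹.
Each option:
  (a) [kg·m²·s⁻²·A⁻¹] · [s⁻¹] = kg·m²·s⁻³·A⁻¹  ← same
  (b) T·m² = Wb·m⁻²·m² = kg·m²·s⁻²·A⁻¹
  (c) [s⁻¹] · [kg·m²·s⁻²] = kg·m²·s⁻³
  (d) V·m⁻¹ = J·C⁻¹·m⁻¹ = kg·m·s⁻³·A⁻¹
  (e) V·A⁻¹ = J·C⁻¹·A⁻¹ = kg·m²·s⁻³·A⁻²
Only (a) matches kg·m²·s⁻³·A⁻¹.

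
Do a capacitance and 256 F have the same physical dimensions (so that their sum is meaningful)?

Yes

Dimensions:
  a capacitance:  [capacitance] = kg⁻¹·m⁻²·s⁴·A²
  256 F:  F = C·V⁻¹ = kg⁻¹·m⁻²·s⁴·A²
Both are kg⁻¹·m⁻²·s⁴·A², so they have the same dimensions and can be added.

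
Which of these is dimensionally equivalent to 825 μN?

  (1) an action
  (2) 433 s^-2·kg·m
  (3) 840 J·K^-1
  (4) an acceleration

(2)

Reference: N = kg·m·s⁻².
Each option:
  (1) [action] = kg·m²·s⁻¹
  (2) kg·m·s⁻²  ← same
  (3) J·K⁻¹ = N·m·K⁻¹ = kg·m²·s⁻²·K⁻¹
  (4) [acceleration] = m·s⁻²
Only (2) matches kg·m·s⁻².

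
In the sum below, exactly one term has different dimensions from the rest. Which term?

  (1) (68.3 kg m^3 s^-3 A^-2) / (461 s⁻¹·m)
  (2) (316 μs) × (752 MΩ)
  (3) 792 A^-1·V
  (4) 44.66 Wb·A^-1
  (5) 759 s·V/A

Work out the base dimensions of each:
  (1) [kg·m³·s⁻³·A⁻²] / [m·s⁻¹] = kg·m²·s⁻²·A⁻²
  (2) [s] · [kg·m²·s⁻³·A⁻²] = kg·m²·s⁻²·A⁻²
  (3) V·A⁻¹ = J·C⁻¹·A⁻¹ = kg·m²·s⁻³·A⁻²
  (4) Wb·A⁻¹ = V·s·A⁻¹ = kg·m²·s⁻²·A⁻²
  (5) V·s·A⁻¹ = J·C⁻¹·s·A⁻¹ = kg·m²·s⁻²·A⁻²
All reduce to kg·m²·s⁻²·A⁻² except (3), which is kg·m²·s⁻³·A⁻².

(3)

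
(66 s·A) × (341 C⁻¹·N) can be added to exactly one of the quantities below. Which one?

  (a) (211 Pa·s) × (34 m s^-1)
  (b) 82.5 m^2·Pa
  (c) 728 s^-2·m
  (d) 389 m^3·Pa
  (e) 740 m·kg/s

Reference: [s·A] · [kg·m·s⁻³·A⁻¹] = kg·m·s⁻².
Each option:
  (a) [kg·m⁻¹·s⁻¹] · [m·s⁻¹] = kg·s⁻²
  (b) Pa·m² = N·m⁻²·m² = kg·m·s⁻²  ← same
  (c) m·s⁻²
  (d) Pa·m³ = N·m⁻²·m³ = kg·m²·s⁻²
  (e) kg·m·s⁻¹
Only (b) matches kg·m·s⁻².

(b)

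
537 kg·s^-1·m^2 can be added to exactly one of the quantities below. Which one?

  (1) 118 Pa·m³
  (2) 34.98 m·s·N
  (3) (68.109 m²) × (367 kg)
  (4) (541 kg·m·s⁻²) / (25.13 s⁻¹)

Reference: kg·m²·s⁻¹.
Each option:
  (1) Pa·m³ = N·m⁻²·m³ = kg·m²·s⁻²
  (2) N·m·s = kg·m·s⁻²·m·s = kg·m²·s⁻¹  ← same
  (3) [m²] · [kg] = kg·m²
  (4) [kg·m·s⁻²] / [s⁻¹] = kg·m·s⁻¹
Only (2) matches kg·m²·s⁻¹.

(2)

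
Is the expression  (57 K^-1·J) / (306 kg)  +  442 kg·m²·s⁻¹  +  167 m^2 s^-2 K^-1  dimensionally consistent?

Dimensions:
  (57 K^-1·J) / (306 kg):  [kg·m²·s⁻²·K⁻¹] / [kg] = m²·s⁻²·K⁻¹
  442 kg·m²·s⁻¹:  kg·m²·s⁻¹
  167 m^2 s^-2 K^-1:  m²·s⁻²·K⁻¹
The terms do not share a single dimension (kg·m²·s⁻¹ vs m²·s⁻²·K⁻¹).

No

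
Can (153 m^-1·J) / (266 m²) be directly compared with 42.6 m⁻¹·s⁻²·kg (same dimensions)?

Yes

Dimensions:
  (153 m^-1·J) / (266 m²):  [kg·m·s⁻²] / [m²] = kg·m⁻¹·s⁻²
  42.6 m⁻¹·s⁻²·kg:  kg·m⁻¹·s⁻²
Both are kg·m⁻¹·s⁻², so they have the same dimensions and can be added.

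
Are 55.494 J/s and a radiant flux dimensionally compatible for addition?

Yes

Expand each in SI base units:
  55.494 J/s:  J·s⁻¹ = N·m·s⁻¹ = kg·m²·s⁻³
  a radiant flux:  [radiant flux] = kg·m²·s⁻³
Both are kg·m²·s⁻³, so they have the same dimensions and can be added.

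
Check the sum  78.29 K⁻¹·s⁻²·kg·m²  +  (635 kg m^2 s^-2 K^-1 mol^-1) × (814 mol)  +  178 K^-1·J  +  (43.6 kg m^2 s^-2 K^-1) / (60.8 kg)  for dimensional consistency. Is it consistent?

No

Expand each in SI base units:
  78.29 K⁻¹·s⁻²·kg·m²:  kg·m²·s⁻²·K⁻¹
  (635 kg m^2 s^-2 K^-1 mol^-1) × (814 mol):  [kg·m²·s⁻²·K⁻¹·mol⁻¹] · [mol] = kg·m²·s⁻²·K⁻¹
  178 K^-1·J:  J·K⁻¹ = N·m·K⁻¹ = kg·m²·s⁻²·K⁻¹
  (43.6 kg m^2 s^-2 K^-1) / (60.8 kg):  [kg·m²·s⁻²·K⁻¹] / [kg] = m²·s⁻²·K⁻¹
The terms do not share a single dimension (kg·m²·s⁻²·K⁻¹ vs m²·s⁻²·K⁻¹).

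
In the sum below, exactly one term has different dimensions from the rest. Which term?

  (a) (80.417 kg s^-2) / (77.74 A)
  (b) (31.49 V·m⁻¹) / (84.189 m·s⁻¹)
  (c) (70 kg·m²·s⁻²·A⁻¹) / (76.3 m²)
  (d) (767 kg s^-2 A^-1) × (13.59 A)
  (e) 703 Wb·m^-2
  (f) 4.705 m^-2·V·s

(d)

Dimensions:
  (a) [kg·s⁻²] / [A] = kg·s⁻²·A⁻¹
  (b) [kg·m·s⁻³·A⁻¹] / [m·s⁻¹] = kg·s⁻²·A⁻¹
  (c) [kg·m²·s⁻²·A⁻¹] / [m²] = kg·s⁻²·A⁻¹
  (d) [kg·s⁻²·A⁻¹] · [A] = kg·s⁻²
  (e) Wb·m⁻² = V·s·m⁻² = kg·s⁻²·A⁻¹
  (f) V·s·m⁻² = J·C⁻¹·s·m⁻² = kg·s⁻²·A⁻¹
All reduce to kg·s⁻²·A⁻¹ except (d), which is kg·s⁻².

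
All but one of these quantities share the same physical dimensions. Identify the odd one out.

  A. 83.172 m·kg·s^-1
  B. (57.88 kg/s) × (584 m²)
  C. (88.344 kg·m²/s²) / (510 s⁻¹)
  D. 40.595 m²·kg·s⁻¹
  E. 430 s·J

Work out the base dimensions of each:
  A. kg·m·s⁻¹
  B. [kg·s⁻¹] · [m²] = kg·m²·s⁻¹
  C. [kg·m²·s⁻²] / [s⁻¹] = kg·m²·s⁻¹
  D. kg·m²·s⁻¹
  E. J·s = N·m·s = kg·m²·s⁻¹
All reduce to kg·m²·s⁻¹ except A., which is kg·m·s⁻¹.

A.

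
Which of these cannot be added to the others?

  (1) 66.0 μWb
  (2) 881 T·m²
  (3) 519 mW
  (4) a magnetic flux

(3)

Work out the base dimensions of each:
  (1) Wb = V·s = kg·m²·s⁻²·A⁻¹
  (2) T·m² = Wb·m⁻²·m² = kg·m²·s⁻²·A⁻¹
  (3) W = J·s⁻¹ = kg·m²·s⁻³
  (4) [magnetic flux] = kg·m²·s⁻²·A⁻¹
All reduce to kg·m²·s⁻²·A⁻¹ except (3), which is kg·m²·s⁻³.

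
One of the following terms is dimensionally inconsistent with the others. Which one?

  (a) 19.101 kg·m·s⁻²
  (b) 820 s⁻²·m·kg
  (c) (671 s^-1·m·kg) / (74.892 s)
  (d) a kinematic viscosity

(d)

Reduce each to base SI dimensions:
  (a) kg·m·s⁻²
  (b) kg·m·s⁻²
  (c) [kg·m·s⁻¹] / [s] = kg·m·s⁻²
  (d) [kinematic viscosity] = m²·s⁻¹
All reduce to kg·m·s⁻² except (d), which is m²·s⁻¹.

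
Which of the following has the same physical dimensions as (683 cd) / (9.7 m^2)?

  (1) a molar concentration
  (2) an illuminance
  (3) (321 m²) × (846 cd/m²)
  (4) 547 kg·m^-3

Reference: [cd] / [m²] = m⁻²·cd.
Each option:
  (1) [molar concentration] = m⁻³·mol
  (2) [illuminance] = m⁻²·cd  ← same
  (3) [m²] · [m⁻²·cd] = cd
  (4) kg·m⁻³
Only (2) matches m⁻²·cd.

(2)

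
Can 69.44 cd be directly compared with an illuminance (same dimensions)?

Dimensions:
  69.44 cd:  cd
  an illuminance:  [illuminance] = m⁻²·cd
cd ≠ m⁻²·cd, so they cannot be added.

No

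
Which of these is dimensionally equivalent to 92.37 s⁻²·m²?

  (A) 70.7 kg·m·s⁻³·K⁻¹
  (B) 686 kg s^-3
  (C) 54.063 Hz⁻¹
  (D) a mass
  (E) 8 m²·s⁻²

(E)

Reference: m²·s⁻².
Each option:
  (A) kg·m·s⁻³·K⁻¹
  (B) kg·s⁻³
  (C) Hz⁻¹ = (s⁻¹)⁻¹ = s
  (D) [mass] = kg
  (E) m²·s⁻²  ← same
Only (E) matches m²·s⁻².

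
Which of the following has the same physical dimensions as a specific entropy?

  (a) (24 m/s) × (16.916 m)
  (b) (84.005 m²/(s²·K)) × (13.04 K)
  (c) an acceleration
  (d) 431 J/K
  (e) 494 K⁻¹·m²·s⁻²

(e)

Reference: [specific entropy] = m²·s⁻²·K⁻¹.
Each option:
  (a) [m·s⁻¹] · [m] = m²·s⁻¹
  (b) [m²·s⁻²·K⁻¹] · [K] = m²·s⁻²
  (c) [acceleration] = m·s⁻²
  (d) J·K⁻¹ = N·m·K⁻¹ = kg·m²·s⁻²·K⁻¹
  (e) m²·s⁻²·K⁻¹  ← same
Only (e) matches m²·s⁻²·K⁻¹.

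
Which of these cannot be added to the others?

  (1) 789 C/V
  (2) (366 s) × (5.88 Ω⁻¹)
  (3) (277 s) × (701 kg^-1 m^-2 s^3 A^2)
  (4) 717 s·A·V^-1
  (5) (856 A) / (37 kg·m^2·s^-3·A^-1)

(5)

Work out the base dimensions of each:
  (1) C·V⁻¹ = s·A·(J·C⁻¹)⁻¹ = kg⁻¹·m⁻²·s⁴·A²
  (2) [s] · [kg⁻¹·m⁻²·s³·A²] = kg⁻¹·m⁻²·s⁴·A²
  (3) [s] · [kg⁻¹·m⁻²·s³·A²] = kg⁻¹·m⁻²·s⁴·A²
  (4) A·s·V⁻¹ = A·s·(J·C⁻¹)⁻¹ = kg⁻¹·m⁻²·s⁴·A²
  (5) [A] / [kg·m²·s⁻³·A⁻¹] = kg⁻¹·m⁻²·s³·A²
All reduce to kg⁻¹·m⁻²·s⁴·A² except (5), which is kg⁻¹·m⁻²·s³·A².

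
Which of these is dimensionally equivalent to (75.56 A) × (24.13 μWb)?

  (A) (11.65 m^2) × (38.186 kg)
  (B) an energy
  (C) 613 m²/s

(B)

Reference: [A] · [kg·m²·s⁻²·A⁻¹] = kg·m²·s⁻².
Each option:
  (A) [m²] · [kg] = kg·m²
  (B) [energy] = kg·m²·s⁻²  ← same
  (C) m²·s⁻¹
Only (B) matches kg·m²·s⁻².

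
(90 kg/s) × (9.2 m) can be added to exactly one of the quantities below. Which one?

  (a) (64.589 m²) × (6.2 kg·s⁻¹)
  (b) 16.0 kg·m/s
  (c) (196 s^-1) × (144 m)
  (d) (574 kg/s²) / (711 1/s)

Reference: [kg·s⁻¹] · [m] = kg·m·s⁻¹.
Each option:
  (a) [m²] · [kg·s⁻¹] = kg·m²·s⁻¹
  (b) kg·m·s⁻¹  ← same
  (c) [s⁻¹] · [m] = m·s⁻¹
  (d) [kg·s⁻²] / [s⁻¹] = kg·s⁻¹
Only (b) matches kg·m·s⁻¹.

(b)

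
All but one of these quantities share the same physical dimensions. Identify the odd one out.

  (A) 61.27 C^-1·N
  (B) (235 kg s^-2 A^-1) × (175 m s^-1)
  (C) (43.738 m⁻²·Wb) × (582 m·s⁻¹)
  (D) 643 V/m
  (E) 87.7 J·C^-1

Dimensions:
  (A) N·C⁻¹ = kg·m·s⁻²·(s·A)⁻¹ = kg·m·s⁻³·A⁻¹
  (B) [kg·s⁻²·A⁻¹] · [m·s⁻¹] = kg·m·s⁻³·A⁻¹
  (C) [kg·s⁻²·A⁻¹] · [m·s⁻¹] = kg·m·s⁻³·A⁻¹
  (D) V·m⁻¹ = J·C⁻¹·m⁻¹ = kg·m·s⁻³·A⁻¹
  (E) J·C⁻¹ = N·m·(s·A)⁻¹ = kg·m²·s⁻³·A⁻¹
All reduce to kg·m·s⁻³·A⁻¹ except (E), which is kg·m²·s⁻³·A⁻¹.

(E)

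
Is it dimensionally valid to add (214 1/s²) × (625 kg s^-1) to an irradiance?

Yes

In SI base units:
  (214 1/s²) × (625 kg s^-1):  [s⁻²] · [kg·s⁻¹] = kg·s⁻³
  an irradiance:  [irradiance] = kg·s⁻³
Both are kg·s⁻³, so they have the same dimensions and can be added.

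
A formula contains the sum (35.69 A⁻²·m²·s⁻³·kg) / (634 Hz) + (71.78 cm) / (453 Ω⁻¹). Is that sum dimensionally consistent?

Dimensions:
  (35.69 A⁻²·m²·s⁻³·kg) / (634 Hz):  [kg·m²·s⁻³·A⁻²] / [s⁻¹] = kg·m²·s⁻²·A⁻²
  (71.78 cm) / (453 Ω⁻¹):  [m] / [kg⁻¹·m⁻²·s³·A²] = kg·m³·s⁻³·A⁻²
kg·m²·s⁻²·A⁻² ≠ kg·m³·s⁻³·A⁻², so they cannot be added.

No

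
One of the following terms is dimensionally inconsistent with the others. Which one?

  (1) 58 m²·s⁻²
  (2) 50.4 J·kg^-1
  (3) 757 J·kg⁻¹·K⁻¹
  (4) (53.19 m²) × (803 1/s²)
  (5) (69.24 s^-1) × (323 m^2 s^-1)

(3)

In SI base units:
  (1) m²·s⁻²
  (2) J·kg⁻¹ = N·m·kg⁻¹ = m²·s⁻²
  (3) J·kg⁻¹·K⁻¹ = N·m·kg⁻¹·K⁻¹ = m²·s⁻²·K⁻¹
  (4) [m²] · [s⁻²] = m²·s⁻²
  (5) [s⁻¹] · [m²·s⁻¹] = m²·s⁻²
All reduce to m²·s⁻² except (3), which is m²·s⁻²·K⁻¹.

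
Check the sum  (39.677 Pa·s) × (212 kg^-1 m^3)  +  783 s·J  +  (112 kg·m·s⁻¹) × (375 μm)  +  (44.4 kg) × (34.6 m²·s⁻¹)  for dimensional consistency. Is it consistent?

Work out the base dimensions of each:
  (39.677 Pa·s) × (212 kg^-1 m^3):  [kg·m⁻¹·s⁻¹] · [kg⁻¹·m³] = m²·s⁻¹
  783 s·J:  J·s = N·m·s = kg·m²·s⁻¹
  (112 kg·m·s⁻¹) × (375 μm):  [kg·m·s⁻¹] · [m] = kg·m²·s⁻¹
  (44.4 kg) × (34.6 m²·s⁻¹):  [kg] · [m²·s⁻¹] = kg·m²·s⁻¹
The terms do not share a single dimension (kg·m²·s⁻¹ vs m²·s⁻¹).

No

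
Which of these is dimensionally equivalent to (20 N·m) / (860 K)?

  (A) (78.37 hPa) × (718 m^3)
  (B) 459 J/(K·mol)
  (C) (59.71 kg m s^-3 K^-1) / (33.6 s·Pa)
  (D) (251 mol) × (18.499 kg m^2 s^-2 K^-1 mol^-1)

(D)

Reference: [kg·m²·s⁻²] / [K] = kg·m²·s⁻²·K⁻¹.
Each option:
  (A) [kg·m⁻¹·s⁻²] · [m³] = kg·m²·s⁻²
  (B) J·mol⁻¹·K⁻¹ = N·m·mol⁻¹·K⁻¹ = kg·m²·s⁻²·K⁻¹·mol⁻¹
  (C) [kg·m·s⁻³·K⁻¹] / [kg·m⁻¹·s⁻¹] = m²·s⁻²·K⁻¹
  (D) [mol] · [kg·m²·s⁻²·K⁻¹·mol⁻¹] = kg·m²·s⁻²·K⁻¹  ← same
Only (D) matches kg·m²·s⁻²·K⁻¹.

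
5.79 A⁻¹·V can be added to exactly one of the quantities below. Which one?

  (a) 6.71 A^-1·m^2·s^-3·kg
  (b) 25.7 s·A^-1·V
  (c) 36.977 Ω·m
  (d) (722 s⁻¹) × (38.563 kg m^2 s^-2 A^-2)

Reference: V·A⁻¹ = J·C⁻¹·A⁻¹ = kg·m²·s⁻³·A⁻².
Each option:
  (a) kg·m²·s⁻³·A⁻¹
  (b) V·s·A⁻¹ = J·C⁻¹·s·A⁻¹ = kg·m²·s⁻²·A⁻²
  (c) Ω·m = V·A⁻¹·m = kg·m³·s⁻³·A⁻²
  (d) [s⁻¹] · [kg·m²·s⁻²·A⁻²] = kg·m²·s⁻³·A⁻²  ← same
Only (d) matches kg·m²·s⁻³·A⁻².

(d)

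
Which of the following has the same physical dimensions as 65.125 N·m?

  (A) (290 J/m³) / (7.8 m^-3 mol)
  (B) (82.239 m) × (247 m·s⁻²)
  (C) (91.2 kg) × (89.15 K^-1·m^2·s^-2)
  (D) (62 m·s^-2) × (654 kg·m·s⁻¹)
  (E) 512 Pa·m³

Reference: N·m = kg·m·s⁻²·m = kg·m²·s⁻².
Each option:
  (A) [kg·m⁻¹·s⁻²] / [m⁻³·mol] = kg·m²·s⁻²·mol⁻¹
  (B) [m] · [m·s⁻²] = m²·s⁻²
  (C) [kg] · [m²·s⁻²·K⁻¹] = kg·m²·s⁻²·K⁻¹
  (D) [m·s⁻²] · [kg·m·s⁻¹] = kg·m²·s⁻³
  (E) Pa·m³ = N·m⁻²·m³ = kg·m²·s⁻²  ← same
Only (E) matches kg·m²·s⁻².

(E)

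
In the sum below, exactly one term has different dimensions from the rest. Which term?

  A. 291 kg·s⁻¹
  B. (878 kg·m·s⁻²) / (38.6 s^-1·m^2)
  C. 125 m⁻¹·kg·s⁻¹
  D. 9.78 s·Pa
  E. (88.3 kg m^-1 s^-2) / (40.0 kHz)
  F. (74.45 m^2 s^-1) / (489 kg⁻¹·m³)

Reduce each to base SI dimensions:
  A. kg·s⁻¹
  B. [kg·m·s⁻²] / [m²·s⁻¹] = kg·m⁻¹·s⁻¹
  C. kg·m⁻¹·s⁻¹
  D. Pa·s = N·m⁻²·s = kg·m⁻¹·s⁻¹
  E. [kg·m⁻¹·s⁻²] / [s⁻¹] = kg·m⁻¹·s⁻¹
  F. [m²·s⁻¹] / [kg⁻¹·m³] = kg·m⁻¹·s⁻¹
All reduce to kg·m⁻¹·s⁻¹ except A., which is kg·s⁻¹.

A.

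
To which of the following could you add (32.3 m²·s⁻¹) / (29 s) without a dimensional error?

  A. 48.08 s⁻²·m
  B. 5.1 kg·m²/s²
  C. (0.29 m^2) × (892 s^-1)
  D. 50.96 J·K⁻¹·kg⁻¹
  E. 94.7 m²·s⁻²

E.

Reference: [m²·s⁻¹] / [s] = m²·s⁻².
Each option:
  A. m·s⁻²
  B. kg·m²·s⁻²
  C. [m²] · [s⁻¹] = m²·s⁻¹
  D. J·kg⁻¹·K⁻¹ = N·m·kg⁻¹·K⁻¹ = m²·s⁻²·K⁻¹
  E. m²·s⁻²  ← same
Only E. matches m²·s⁻².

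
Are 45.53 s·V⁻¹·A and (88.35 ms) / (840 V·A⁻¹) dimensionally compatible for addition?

Yes

Dimensions:
  45.53 s·V⁻¹·A:  A·s·V⁻¹ = A·s·(J·C⁻¹)⁻¹ = kg⁻¹·m⁻²·s⁴·A²
  (88.35 ms) / (840 V·A⁻¹):  [s] / [kg·m²·s⁻³·A⁻²] = kg⁻¹·m⁻²·s⁴·A²
Both are kg⁻¹·m⁻²·s⁴·A², so they have the same dimensions and can be added.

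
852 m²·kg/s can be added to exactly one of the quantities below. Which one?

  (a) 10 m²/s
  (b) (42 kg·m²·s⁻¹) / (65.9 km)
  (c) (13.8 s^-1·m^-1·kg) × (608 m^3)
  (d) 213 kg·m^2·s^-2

(c)

Reference: kg·m²·s⁻¹.
Each option:
  (a) m²·s⁻¹
  (b) [kg·m²·s⁻¹] / [m] = kg·m·s⁻¹
  (c) [kg·m⁻¹·s⁻¹] · [m³] = kg·m²·s⁻¹  ← same
  (d) kg·m²·s⁻²
Only (c) matches kg·m²·s⁻¹.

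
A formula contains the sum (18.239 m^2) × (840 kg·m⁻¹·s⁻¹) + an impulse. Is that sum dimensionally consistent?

Expand each in SI base units:
  (18.239 m^2) × (840 kg·m⁻¹·s⁻¹):  [m²] · [kg·m⁻¹·s⁻¹] = kg·m·s⁻¹
  an impulse:  [impulse] = kg·m·s⁻¹
Both are kg·m·s⁻¹, so they have the same dimensions and can be added.

Yes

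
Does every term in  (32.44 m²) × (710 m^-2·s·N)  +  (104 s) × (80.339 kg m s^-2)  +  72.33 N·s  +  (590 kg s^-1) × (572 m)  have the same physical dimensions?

Yes

Work out the base dimensions of each:
  (32.44 m²) × (710 m^-2·s·N):  [m²] · [kg·m⁻¹·s⁻¹] = kg·m·s⁻¹
  (104 s) × (80.339 kg m s^-2):  [s] · [kg·m·s⁻²] = kg·m·s⁻¹
  72.33 N·s:  N·s = kg·m·s⁻²·s = kg·m·s⁻¹
  (590 kg s^-1) × (572 m):  [kg·s⁻¹] · [m] = kg·m·s⁻¹
Every term reduces to kg·m·s⁻¹.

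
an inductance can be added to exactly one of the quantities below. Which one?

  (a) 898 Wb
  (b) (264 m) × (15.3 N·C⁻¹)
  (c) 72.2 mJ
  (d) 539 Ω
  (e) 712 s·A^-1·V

(e)

Reference: [inductance] = kg·m²·s⁻²·A⁻².
Each option:
  (a) Wb = V·s = kg·m²·s⁻²·A⁻¹
  (b) [m] · [kg·m·s⁻³·A⁻¹] = kg·m²·s⁻³·A⁻¹
  (c) J = N·m = kg·m²·s⁻²
  (d) Ω = V·A⁻¹ = kg·m²·s⁻³·A⁻²
  (e) V·s·A⁻¹ = J·C⁻¹·s·A⁻¹ = kg·m²·s⁻²·A⁻²  ← same
Only (e) matches kg·m²·s⁻²·A⁻².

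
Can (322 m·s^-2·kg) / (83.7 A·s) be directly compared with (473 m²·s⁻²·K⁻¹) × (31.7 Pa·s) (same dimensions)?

No

Dimensions:
  (322 m·s^-2·kg) / (83.7 A·s):  [kg·m·s⁻²] / [s·A] = kg·m·s⁻³·A⁻¹
  (473 m²·s⁻²·K⁻¹) × (31.7 Pa·s):  [m²·s⁻²·K⁻¹] · [kg·m⁻¹·s⁻¹] = kg·m·s⁻³·K⁻¹
kg·m·s⁻³·A⁻¹ ≠ kg·m·s⁻³·K⁻¹, so they cannot be added.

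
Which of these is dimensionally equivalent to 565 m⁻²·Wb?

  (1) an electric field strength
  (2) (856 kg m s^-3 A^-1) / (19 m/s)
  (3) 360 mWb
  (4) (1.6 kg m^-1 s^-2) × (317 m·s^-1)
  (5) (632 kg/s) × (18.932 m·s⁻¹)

Reference: Wb·m⁻² = V·s·m⁻² = kg·s⁻²·A⁻¹.
Each option:
  (1) [electric field strength] = kg·m·s⁻³·A⁻¹
  (2) [kg·m·s⁻³·A⁻¹] / [m·s⁻¹] = kg·s⁻²·A⁻¹  ← same
  (3) Wb = V·s = kg·m²·s⁻²·A⁻¹
  (4) [kg·m⁻¹·s⁻²] · [m·s⁻¹] = kg·s⁻³
  (5) [kg·s⁻¹] · [m·s⁻¹] = kg·m·s⁻²
Only (2) matches kg·s⁻²·A⁻¹.

(2)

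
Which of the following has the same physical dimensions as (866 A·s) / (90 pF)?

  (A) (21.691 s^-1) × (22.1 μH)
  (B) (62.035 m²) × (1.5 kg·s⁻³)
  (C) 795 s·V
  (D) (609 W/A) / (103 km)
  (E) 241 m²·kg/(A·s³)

(E)

Reference: [s·A] / [kg⁻¹·m⁻²·s⁴·A²] = kg·m²·s⁻³·A⁻¹.
Each option:
  (A) [s⁻¹] · [kg·m²·s⁻²·A⁻²] = kg·m²·s⁻³·A⁻²
  (B) [m²] · [kg·s⁻³] = kg·m²·s⁻³
  (C) V·s = J·C⁻¹·s = kg·m²·s⁻²·A⁻¹
  (D) [kg·m²·s⁻³·A⁻¹] / [m] = kg·m·s⁻³·A⁻¹
  (E) kg·m²·s⁻³·A⁻¹  ← same
Only (E) matches kg·m²·s⁻³·A⁻¹.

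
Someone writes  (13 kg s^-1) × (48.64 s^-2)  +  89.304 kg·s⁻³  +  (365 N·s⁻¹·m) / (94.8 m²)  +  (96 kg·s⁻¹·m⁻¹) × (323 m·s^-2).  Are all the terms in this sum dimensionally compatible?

Yes

Dimensions:
  (13 kg s^-1) × (48.64 s^-2):  [kg·s⁻¹] · [s⁻²] = kg·s⁻³
  89.304 kg·s⁻³:  kg·s⁻³
  (365 N·s⁻¹·m) / (94.8 m²):  [kg·m²·s⁻³] / [m²] = kg·s⁻³
  (96 kg·s⁻¹·m⁻¹) × (323 m·s^-2):  [kg·m⁻¹·s⁻¹] · [m·s⁻²] = kg·s⁻³
Every term reduces to kg·s⁻³.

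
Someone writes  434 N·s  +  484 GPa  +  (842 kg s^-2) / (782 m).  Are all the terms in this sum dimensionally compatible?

No

Expand each in SI base units:
  434 N·s:  N·s = kg·m·s⁻²·s = kg·m·s⁻¹
  484 GPa:  Pa = N·m⁻² = kg·m⁻¹·s⁻²
  (842 kg s^-2) / (782 m):  [kg·s⁻²] / [m] = kg·m⁻¹·s⁻²
The terms do not share a single dimension (kg·m·s⁻¹ vs kg·m⁻¹·s⁻²).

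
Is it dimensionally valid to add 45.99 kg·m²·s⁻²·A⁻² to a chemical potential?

No

Work out the base dimensions of each:
  45.99 kg·m²·s⁻²·A⁻²:  kg·m²·s⁻²·A⁻²
  a chemical potential:  [chemical potential] = kg·m²·s⁻²·mol⁻¹
kg·m²·s⁻²·A⁻² ≠ kg·m²·s⁻²·mol⁻¹, so they cannot be added.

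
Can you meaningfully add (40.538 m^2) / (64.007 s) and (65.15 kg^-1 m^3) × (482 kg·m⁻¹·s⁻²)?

Dimensions:
  (40.538 m^2) / (64.007 s):  [m²] / [s] = m²·s⁻¹
  (65.15 kg^-1 m^3) × (482 kg·m⁻¹·s⁻²):  [kg⁻¹·m³] · [kg·m⁻¹·s⁻²] = m²·s⁻²
m²·s⁻¹ ≠ m²·s⁻², so they cannot be added.

No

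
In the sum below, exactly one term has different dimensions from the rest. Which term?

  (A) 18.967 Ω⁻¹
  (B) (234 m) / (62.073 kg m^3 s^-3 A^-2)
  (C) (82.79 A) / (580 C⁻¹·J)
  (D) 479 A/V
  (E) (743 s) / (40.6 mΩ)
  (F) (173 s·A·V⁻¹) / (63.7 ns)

In SI base units:
  (A) Ω⁻¹ = (V·A⁻¹)⁻¹ = kg⁻¹·m⁻²·s³·A²
  (B) [m] / [kg·m³·s⁻³·A⁻²] = kg⁻¹·m⁻²·s³·A²
  (C) [A] / [kg·m²·s⁻³·A⁻¹] = kg⁻¹·m⁻²·s³·A²
  (D) A·V⁻¹ = A·(J·C⁻¹)⁻¹ = kg⁻¹·m⁻²·s³·A²
  (E) [s] / [kg·m²·s⁻³·A⁻²] = kg⁻¹·m⁻²·s⁴·A²
  (F) [kg⁻¹·m⁻²·s⁴·A²] / [s] = kg⁻¹·m⁻²·s³·A²
All reduce to kg⁻¹·m⁻²·s³·A² except (E), which is kg⁻¹·m⁻²·s⁴·A².

(E)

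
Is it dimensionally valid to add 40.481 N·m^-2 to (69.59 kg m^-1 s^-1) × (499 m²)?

No

In SI base units:
  40.481 N·m^-2:  N·m⁻² = kg·m·s⁻²·m⁻² = kg·m⁻¹·s⁻²
  (69.59 kg m^-1 s^-1) × (499 m²):  [kg·m⁻¹·s⁻¹] · [m²] = kg·m·s⁻¹
kg·m⁻¹·s⁻² ≠ kg·m·s⁻¹, so they cannot be added.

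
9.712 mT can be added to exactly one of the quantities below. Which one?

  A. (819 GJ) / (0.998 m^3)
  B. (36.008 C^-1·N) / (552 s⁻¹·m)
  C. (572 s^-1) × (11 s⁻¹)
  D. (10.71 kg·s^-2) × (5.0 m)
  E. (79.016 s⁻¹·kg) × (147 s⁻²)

Reference: T = Wb·m⁻² = kg·s⁻²·A⁻¹.
Each option:
  A. [kg·m²·s⁻²] / [m³] = kg·m⁻¹·s⁻²
  B. [kg·m·s⁻³·A⁻¹] / [m·s⁻¹] = kg·s⁻²·A⁻¹  ← same
  C. [s⁻¹] · [s⁻¹] = s⁻²
  D. [kg·s⁻²] · [m] = kg·m·s⁻²
  E. [kg·s⁻¹] · [s⁻²] = kg·s⁻³
Only B. matches kg·s⁻²·A⁻¹.

B.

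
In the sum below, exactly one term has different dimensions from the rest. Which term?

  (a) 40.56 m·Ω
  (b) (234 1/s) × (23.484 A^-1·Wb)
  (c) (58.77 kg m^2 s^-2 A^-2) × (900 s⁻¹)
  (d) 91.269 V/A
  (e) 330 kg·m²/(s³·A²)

Dimensions:
  (a) Ω·m = V·A⁻¹·m = kg·m³·s⁻³·A⁻²
  (b) [s⁻¹] · [kg·m²·s⁻²·A⁻²] = kg·m²·s⁻³·A⁻²
  (c) [kg·m²·s⁻²·A⁻²] · [s⁻¹] = kg·m²·s⁻³·A⁻²
  (d) V·A⁻¹ = J·C⁻¹·A⁻¹ = kg·m²·s⁻³·A⁻²
  (e) kg·m²·s⁻³·A⁻²
All reduce to kg·m²·s⁻³·A⁻² except (a), which is kg·m³·s⁻³·A⁻².

(a)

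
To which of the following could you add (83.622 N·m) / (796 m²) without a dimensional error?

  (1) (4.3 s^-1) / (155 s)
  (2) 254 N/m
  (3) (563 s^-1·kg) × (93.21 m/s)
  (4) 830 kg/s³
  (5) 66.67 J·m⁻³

(2)

Reference: [kg·m²·s⁻²] / [m²] = kg·s⁻².
Each option:
  (1) [s⁻¹] / [s] = s⁻²
  (2) N·m⁻¹ = kg·m·s⁻²·m⁻¹ = kg·s⁻²  ← same
  (3) [kg·s⁻¹] · [m·s⁻¹] = kg·m·s⁻²
  (4) kg·s⁻³
  (5) J·m⁻³ = N·m·m⁻³ = kg·m⁻¹·s⁻²
Only (2) matches kg·s⁻².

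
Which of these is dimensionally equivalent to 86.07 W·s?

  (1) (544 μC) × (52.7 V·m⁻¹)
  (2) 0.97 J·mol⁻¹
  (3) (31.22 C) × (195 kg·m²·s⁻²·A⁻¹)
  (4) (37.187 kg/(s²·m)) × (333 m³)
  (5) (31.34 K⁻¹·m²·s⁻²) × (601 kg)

(4)

Reference: W·s = J·s⁻¹·s = kg·m²·s⁻².
Each option:
  (1) [s·A] · [kg·m·s⁻³·A⁻¹] = kg·m·s⁻²
  (2) J·mol⁻¹ = N·m·mol⁻¹ = kg·m²·s⁻²·mol⁻¹
  (3) [s·A] · [kg·m²·s⁻²·A⁻¹] = kg·m²·s⁻¹
  (4) [kg·m⁻¹·s⁻²] · [m³] = kg·m²·s⁻²  ← same
  (5) [m²·s⁻²·K⁻¹] · [kg] = kg·m²·s⁻²·K⁻¹
Only (4) matches kg·m²·s⁻².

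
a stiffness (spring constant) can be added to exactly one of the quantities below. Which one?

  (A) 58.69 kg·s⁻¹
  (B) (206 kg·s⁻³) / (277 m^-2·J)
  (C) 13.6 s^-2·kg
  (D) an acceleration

Reference: [stiffness (spring constant)] = kg·s⁻².
Each option:
  (A) kg·s⁻¹
  (B) [kg·s⁻³] / [kg·s⁻²] = s⁻¹
  (C) kg·s⁻²  ← same
  (D) [acceleration] = m·s⁻²
Only (C) matches kg·s⁻².

(C)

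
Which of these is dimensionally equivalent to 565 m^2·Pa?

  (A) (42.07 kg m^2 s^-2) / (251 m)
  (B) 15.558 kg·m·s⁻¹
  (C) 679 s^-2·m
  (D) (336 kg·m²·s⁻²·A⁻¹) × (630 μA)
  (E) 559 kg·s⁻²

(A)

Reference: Pa·m² = N·m⁻²·m² = kg·m·s⁻².
Each option:
  (A) [kg·m²·s⁻²] / [m] = kg·m·s⁻²  ← same
  (B) kg·m·s⁻¹
  (C) m·s⁻²
  (D) [kg·m²·s⁻²·A⁻¹] · [A] = kg·m²·s⁻²
  (E) kg·s⁻²
Only (A) matches kg·m·s⁻².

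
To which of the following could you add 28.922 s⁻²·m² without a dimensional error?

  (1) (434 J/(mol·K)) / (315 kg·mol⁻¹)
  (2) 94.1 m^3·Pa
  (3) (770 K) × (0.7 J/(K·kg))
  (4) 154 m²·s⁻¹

(3)

Reference: m²·s⁻².
Each option:
  (1) [kg·m²·s⁻²·K⁻¹·mol⁻¹] / [kg·mol⁻¹] = m²·s⁻²·K⁻¹
  (2) Pa·m³ = N·m⁻²·m³ = kg·m²·s⁻²
  (3) [K] · [m²·s⁻²·K⁻¹] = m²·s⁻²  ← same
  (4) m²·s⁻¹
Only (3) matches m²·s⁻².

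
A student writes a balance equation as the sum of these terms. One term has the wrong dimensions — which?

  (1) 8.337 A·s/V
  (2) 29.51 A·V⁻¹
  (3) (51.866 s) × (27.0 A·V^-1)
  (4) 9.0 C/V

Reduce each to base SI dimensions:
  (1) A·s·V⁻¹ = A·s·(J·C⁻¹)⁻¹ = kg⁻¹·m⁻²·s⁴·A²
  (2) A·V⁻¹ = A·(J·C⁻¹)⁻¹ = kg⁻¹·m⁻²·s³·A²
  (3) [s] · [kg⁻¹·m⁻²·s³·A²] = kg⁻¹·m⁻²·s⁴·A²
  (4) C·V⁻¹ = s·A·(J·C⁻¹)⁻¹ = kg⁻¹·m⁻²·s⁴·A²
All reduce to kg⁻¹·m⁻²·s⁴·A² except (2), which is kg⁻¹·m⁻²·s³·A².

(2)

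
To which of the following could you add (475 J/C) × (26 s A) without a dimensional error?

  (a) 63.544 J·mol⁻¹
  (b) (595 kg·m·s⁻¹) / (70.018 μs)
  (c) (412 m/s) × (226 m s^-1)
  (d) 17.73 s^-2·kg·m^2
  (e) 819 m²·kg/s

(d)

Reference: [kg·m²·s⁻³·A⁻¹] · [s·A] = kg·m²·s⁻².
Each option:
  (a) J·mol⁻¹ = N·m·mol⁻¹ = kg·m²·s⁻²·mol⁻¹
  (b) [kg·m·s⁻¹] / [s] = kg·m·s⁻²
  (c) [m·s⁻¹] · [m·s⁻¹] = m²·s⁻²
  (d) kg·m²·s⁻²  ← same
  (e) kg·m²·s⁻¹
Only (d) matches kg·m²·s⁻².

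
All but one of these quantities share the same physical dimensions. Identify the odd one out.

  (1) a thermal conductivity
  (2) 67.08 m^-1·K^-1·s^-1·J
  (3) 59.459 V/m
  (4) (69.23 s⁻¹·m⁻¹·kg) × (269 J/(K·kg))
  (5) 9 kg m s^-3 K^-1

Reduce each to base SI dimensions:
  (1) [thermal conductivity] = kg·m·s⁻³·K⁻¹
  (2) J·s⁻¹·m⁻¹·K⁻¹ = N·m·s⁻¹·m⁻¹·K⁻¹ = kg·m·s⁻³·K⁻¹
  (3) V·m⁻¹ = J·C⁻¹·m⁻¹ = kg·m·s⁻³·A⁻¹
  (4) [kg·m⁻¹·s⁻¹] · [m²·s⁻²·K⁻¹] = kg·m·s⁻³·K⁻¹
  (5) kg·m·s⁻³·K⁻¹
All reduce to kg·m·s⁻³·K⁻¹ except (3), which is kg·m·s⁻³·A⁻¹.

(3)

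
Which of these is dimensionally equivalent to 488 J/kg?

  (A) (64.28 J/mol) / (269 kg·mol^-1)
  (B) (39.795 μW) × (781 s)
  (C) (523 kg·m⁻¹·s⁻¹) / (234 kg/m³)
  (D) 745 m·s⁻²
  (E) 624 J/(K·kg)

Reference: J·kg⁻¹ = N·m·kg⁻¹ = m²·s⁻².
Each option:
  (A) [kg·m²·s⁻²·mol⁻¹] / [kg·mol⁻¹] = m²·s⁻²  ← same
  (B) [kg·m²·s⁻³] · [s] = kg·m²·s⁻²
  (C) [kg·m⁻¹·s⁻¹] / [kg·m⁻³] = m²·s⁻¹
  (D) m·s⁻²
  (E) J·kg⁻¹·K⁻¹ = N·m·kg⁻¹·K⁻¹ = m²·s⁻²·K⁻¹
Only (A) matches m²·s⁻².

(A)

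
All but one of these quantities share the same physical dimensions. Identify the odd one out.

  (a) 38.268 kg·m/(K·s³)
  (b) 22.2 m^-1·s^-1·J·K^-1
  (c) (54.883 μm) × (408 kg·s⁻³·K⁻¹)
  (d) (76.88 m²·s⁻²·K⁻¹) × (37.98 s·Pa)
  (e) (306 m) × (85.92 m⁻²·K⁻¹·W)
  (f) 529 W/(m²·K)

(f)

Expand each in SI base units:
  (a) kg·m·s⁻³·K⁻¹
  (b) J·s⁻¹·m⁻¹·K⁻¹ = N·m·s⁻¹·m⁻¹·K⁻¹ = kg·m·s⁻³·K⁻¹
  (c) [m] · [kg·s⁻³·K⁻¹] = kg·m·s⁻³·K⁻¹
  (d) [m²·s⁻²·K⁻¹] · [kg·m⁻¹·s⁻¹] = kg·m·s⁻³·K⁻¹
  (e) [m] · [kg·s⁻³·K⁻¹] = kg·m·s⁻³·K⁻¹
  (f) W·m⁻²·K⁻¹ = J·s⁻¹·m⁻²·K⁻¹ = kg·s⁻³·K⁻¹
All reduce to kg·m·s⁻³·K⁻¹ except (f), which is kg·s⁻³·K⁻¹.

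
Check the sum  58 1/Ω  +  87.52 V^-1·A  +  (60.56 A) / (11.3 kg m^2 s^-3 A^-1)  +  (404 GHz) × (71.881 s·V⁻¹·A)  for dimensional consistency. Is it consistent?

Yes

Dimensions:
  58 1/Ω:  Ω⁻¹ = (V·A⁻¹)⁻¹ = kg⁻¹·m⁻²·s³·A²
  87.52 V^-1·A:  A·V⁻¹ = A·(J·C⁻¹)⁻¹ = kg⁻¹·m⁻²·s³·A²
  (60.56 A) / (11.3 kg m^2 s^-3 A^-1):  [A] / [kg·m²·s⁻³·A⁻¹] = kg⁻¹·m⁻²·s³·A²
  (404 GHz) × (71.881 s·V⁻¹·A):  [s⁻¹] · [kg⁻¹·m⁻²·s⁴·A²] = kg⁻¹·m⁻²·s³·A²
Every term reduces to kg⁻¹·m⁻²·s³·A².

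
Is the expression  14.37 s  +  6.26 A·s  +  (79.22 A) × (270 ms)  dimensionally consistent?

Work out the base dimensions of each:
  14.37 s:  s
  6.26 A·s:  A·s = s·A
  (79.22 A) × (270 ms):  [A] · [s] = s·A
The terms do not share a single dimension (s vs s·A).

No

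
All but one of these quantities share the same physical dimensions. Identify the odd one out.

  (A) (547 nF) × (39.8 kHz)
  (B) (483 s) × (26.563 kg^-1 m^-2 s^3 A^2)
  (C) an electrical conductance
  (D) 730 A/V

Work out the base dimensions of each:
  (A) [kg⁻¹·m⁻²·s⁴·A²] · [s⁻¹] = kg⁻¹·m⁻²·s³·A²
  (B) [s] · [kg⁻¹·m⁻²·s³·A²] = kg⁻¹·m⁻²·s⁴·A²
  (C) [electrical conductance] = kg⁻¹·m⁻²·s³·A²
  (D) A·V⁻¹ = A·(J·C⁻¹)⁻¹ = kg⁻¹·m⁻²·s³·A²
All reduce to kg⁻¹·m⁻²·s³·A² except (B), which is kg⁻¹·m⁻²·s⁴·A².

(B)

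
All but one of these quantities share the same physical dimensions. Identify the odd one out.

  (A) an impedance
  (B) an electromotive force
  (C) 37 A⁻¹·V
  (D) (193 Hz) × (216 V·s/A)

(B)

Dimensions:
  (A) [impedance] = kg·m²·s⁻³·A⁻²
  (B) [electromotive force] = kg·m²·s⁻³·A⁻¹
  (C) V·A⁻¹ = J·C⁻¹·A⁻¹ = kg·m²·s⁻³·A⁻²
  (D) [s⁻¹] · [kg·m²·s⁻²·A⁻²] = kg·m²·s⁻³·A⁻²
All reduce to kg·m²·s⁻³·A⁻² except (B), which is kg·m²·s⁻³·A⁻¹.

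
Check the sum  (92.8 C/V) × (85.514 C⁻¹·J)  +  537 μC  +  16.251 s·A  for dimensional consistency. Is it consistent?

Dimensions:
  (92.8 C/V) × (85.514 C⁻¹·J):  [kg⁻¹·m⁻²·s⁴·A²] · [kg·m²·s⁻³·A⁻¹] = s·A
  537 μC:  C = s·A
  16.251 s·A:  A·s = s·A
Every term reduces to s·A.

Yes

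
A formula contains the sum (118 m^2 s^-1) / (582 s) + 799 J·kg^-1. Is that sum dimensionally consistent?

Yes

Reduce each to base SI dimensions:
  (118 m^2 s^-1) / (582 s):  [m²·s⁻¹] / [s] = m²·s⁻²
  799 J·kg^-1:  J·kg⁻¹ = N·m·kg⁻¹ = m²·s⁻²
Both are m²·s⁻², so they have the same dimensions and can be added.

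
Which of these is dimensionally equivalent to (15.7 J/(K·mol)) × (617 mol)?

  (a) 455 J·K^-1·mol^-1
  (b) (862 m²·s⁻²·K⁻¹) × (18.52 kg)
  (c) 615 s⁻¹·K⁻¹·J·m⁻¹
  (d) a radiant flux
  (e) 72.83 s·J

Reference: [kg·m²·s⁻²·K⁻¹·mol⁻¹] · [mol] = kg·m²·s⁻²·K⁻¹.
Each option:
  (a) J·mol⁻¹·K⁻¹ = N·m·mol⁻¹·K⁻¹ = kg·m²·s⁻²·K⁻¹·mol⁻¹
  (b) [m²·s⁻²·K⁻¹] · [kg] = kg·m²·s⁻²·K⁻¹  ← same
  (c) J·s⁻¹·m⁻¹·K⁻¹ = N·m·s⁻¹·m⁻¹·K⁻¹ = kg·m·s⁻³·K⁻¹
  (d) [radiant flux] = kg·m²·s⁻³
  (e) J·s = N·m·s = kg·m²·s⁻¹
Only (b) matches kg·m²·s⁻²·K⁻¹.

(b)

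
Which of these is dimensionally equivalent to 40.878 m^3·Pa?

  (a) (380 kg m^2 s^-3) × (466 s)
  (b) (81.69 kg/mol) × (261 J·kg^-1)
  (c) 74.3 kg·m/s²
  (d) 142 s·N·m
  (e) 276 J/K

Reference: Pa·m³ = N·m⁻²·m³ = kg·m²·s⁻².
Each option:
  (a) [kg·m²·s⁻³] · [s] = kg·m²·s⁻²  ← same
  (b) [kg·mol⁻¹] · [m²·s⁻²] = kg·m²·s⁻²·mol⁻¹
  (c) kg·m·s⁻²
  (d) N·m·s = kg·m·s⁻²·m·s = kg·m²·s⁻¹
  (e) J·K⁻¹ = N·m·K⁻¹ = kg·m²·s⁻²·K⁻¹
Only (a) matches kg·m²·s⁻².

(a)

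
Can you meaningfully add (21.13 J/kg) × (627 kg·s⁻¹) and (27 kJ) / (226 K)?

No

Expand each in SI base units:
  (21.13 J/kg) × (627 kg·s⁻¹):  [m²·s⁻²] · [kg·s⁻¹] = kg·m²·s⁻³
  (27 kJ) / (226 K):  [kg·m²·s⁻²] / [K] = kg·m²·s⁻²·K⁻¹
kg·m²·s⁻³ ≠ kg·m²·s⁻²·K⁻¹, so they cannot be added.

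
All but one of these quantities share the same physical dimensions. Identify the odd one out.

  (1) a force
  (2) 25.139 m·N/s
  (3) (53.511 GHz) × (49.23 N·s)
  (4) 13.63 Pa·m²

(2)

In SI base units:
  (1) [force] = kg·m·s⁻²
  (2) N·m·s⁻¹ = kg·m·s⁻²·m·s⁻¹ = kg·m²·s⁻³
  (3) [s⁻¹] · [kg·m·s⁻¹] = kg·m·s⁻²
  (4) Pa·m² = N·m⁻²·m² = kg·m·s⁻²
All reduce to kg·m·s⁻² except (2), which is kg·m²·s⁻³.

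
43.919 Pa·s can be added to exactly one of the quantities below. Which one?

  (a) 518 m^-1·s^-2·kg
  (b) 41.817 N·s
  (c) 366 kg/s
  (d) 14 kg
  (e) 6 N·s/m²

(e)

Reference: Pa·s = N·m⁻²·s = kg·m⁻¹·s⁻¹.
Each option:
  (a) kg·m⁻¹·s⁻²
  (b) N·s = kg·m·s⁻²·s = kg·m·s⁻¹
  (c) kg·s⁻¹
  (d) kg
  (e) N·s·m⁻² = kg·m·s⁻²·s·m⁻² = kg·m⁻¹·s⁻¹  ← same
Only (e) matches kg·m⁻¹·s⁻¹.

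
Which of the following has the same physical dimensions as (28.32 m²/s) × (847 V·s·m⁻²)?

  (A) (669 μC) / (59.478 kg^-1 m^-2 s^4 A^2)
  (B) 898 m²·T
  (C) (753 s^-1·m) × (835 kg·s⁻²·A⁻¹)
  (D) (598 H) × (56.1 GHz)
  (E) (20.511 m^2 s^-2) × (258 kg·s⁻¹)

(A)

Reference: [m²·s⁻¹] · [kg·s⁻²·A⁻¹] = kg·m²·s⁻³·A⁻¹.
Each option:
  (A) [s·A] / [kg⁻¹·m⁻²·s⁴·A²] = kg·m²·s⁻³·A⁻¹  ← same
  (B) T·m² = Wb·m⁻²·m² = kg·m²·s⁻²·A⁻¹
  (C) [m·s⁻¹] · [kg·s⁻²·A⁻¹] = kg·m·s⁻³·A⁻¹
  (D) [kg·m²·s⁻²·A⁻²] · [s⁻¹] = kg·m²·s⁻³·A⁻²
  (E) [m²·s⁻²] · [kg·s⁻¹] = kg·m²·s⁻³
Only (A) matches kg·m²·s⁻³·A⁻¹.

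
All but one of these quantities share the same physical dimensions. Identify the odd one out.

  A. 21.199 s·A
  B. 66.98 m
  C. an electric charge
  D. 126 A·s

Work out the base dimensions of each:
  A. s·A
  B. m
  C. [electric charge] = s·A
  D. A·s = s·A
All reduce to s·A except B., which is m.

B.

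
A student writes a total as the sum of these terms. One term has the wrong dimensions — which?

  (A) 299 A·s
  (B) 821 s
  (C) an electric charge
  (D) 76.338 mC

In SI base units:
  (A) A·s = s·A
  (B) s
  (C) [electric charge] = s·A
  (D) C = s·A
All reduce to s·A except (B), which is s.

(B)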